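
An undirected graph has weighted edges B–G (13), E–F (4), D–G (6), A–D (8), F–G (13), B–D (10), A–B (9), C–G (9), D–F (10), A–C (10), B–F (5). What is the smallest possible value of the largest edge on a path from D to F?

9

Checking several routes:
D→G→C→A→B→F: max(6, 9, 10, 9, 5) = 10
D→B→F: max(10, 5) = 10
D→A→C→G→B→F: max(8, 10, 9, 13, 5) = 13
D→A→B→F: max(8, 9, 5) = 9
D→F: max(10) = 10
Best route has worst link 9.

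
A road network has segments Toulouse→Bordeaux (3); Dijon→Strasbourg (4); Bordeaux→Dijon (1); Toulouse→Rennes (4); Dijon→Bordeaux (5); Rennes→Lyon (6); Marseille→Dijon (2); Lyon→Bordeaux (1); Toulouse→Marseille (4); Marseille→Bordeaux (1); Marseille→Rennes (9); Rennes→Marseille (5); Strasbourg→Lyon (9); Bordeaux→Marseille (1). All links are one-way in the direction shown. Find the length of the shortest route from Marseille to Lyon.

15

Candidate routes:
Marseille-Rennes-Lyon: 9 + 6 = 15
Marseille-Bordeaux-Dijon-Strasbourg-Lyon: 1 + 1 + 4 + 9 = 15
Marseille-Dijon-Strasbourg-Lyon: 2 + 4 + 9 = 15
The minimum is 15 mi.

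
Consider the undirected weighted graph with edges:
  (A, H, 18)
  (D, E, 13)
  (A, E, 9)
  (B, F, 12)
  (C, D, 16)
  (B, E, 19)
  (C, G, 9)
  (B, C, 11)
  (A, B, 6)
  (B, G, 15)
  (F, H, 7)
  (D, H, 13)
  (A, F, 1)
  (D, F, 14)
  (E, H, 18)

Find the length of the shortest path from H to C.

25

Comparing a few candidate routes:
H - D - C: 13 + 16 = 29
H - F - D - C: 7 + 14 + 16 = 37
H - F - B - C: 7 + 12 + 11 = 30
H - A - B - C: 18 + 6 + 11 = 35
H - F - A - B - C: 7 + 1 + 6 + 11 = 25
The minimum is 25.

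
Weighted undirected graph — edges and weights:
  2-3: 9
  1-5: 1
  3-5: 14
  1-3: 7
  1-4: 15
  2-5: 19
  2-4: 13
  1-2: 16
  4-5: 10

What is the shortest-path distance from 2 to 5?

17

A few of the 2→5 routes:
2-5: 19
2-1-5: 16 + 1 = 17
2-3-1-5: 9 + 7 + 1 = 17
Best route has total 17.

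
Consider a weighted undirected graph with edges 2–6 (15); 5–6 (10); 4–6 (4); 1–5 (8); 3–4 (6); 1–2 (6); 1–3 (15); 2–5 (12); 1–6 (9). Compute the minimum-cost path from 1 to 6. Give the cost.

9

Comparing a few candidate routes:
1-3-4-6: 15 + 6 + 4 = 25
1-6: 9
1-5-6: 8 + 10 = 18
1-2-6: 6 + 15 = 21
Best route has total 9.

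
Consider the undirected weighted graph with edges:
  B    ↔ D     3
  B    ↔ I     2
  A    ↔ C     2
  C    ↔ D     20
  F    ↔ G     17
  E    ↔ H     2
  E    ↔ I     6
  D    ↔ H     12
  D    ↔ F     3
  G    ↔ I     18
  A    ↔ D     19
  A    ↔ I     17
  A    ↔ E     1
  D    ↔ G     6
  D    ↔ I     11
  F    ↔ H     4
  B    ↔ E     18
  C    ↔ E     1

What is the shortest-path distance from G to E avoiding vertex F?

Some routes from G to E avoiding F:
G -> D -> B -> I -> E: 6 + 3 + 2 + 6 = 17
G -> D -> A -> E: 6 + 19 + 1 = 26
G -> D -> H -> E: 6 + 12 + 2 = 20
G -> I -> E: 18 + 6 = 24
G -> D -> I -> E: 6 + 11 + 6 = 23
G -> D -> B -> E: 6 + 3 + 18 = 27
Best route has total 17.

17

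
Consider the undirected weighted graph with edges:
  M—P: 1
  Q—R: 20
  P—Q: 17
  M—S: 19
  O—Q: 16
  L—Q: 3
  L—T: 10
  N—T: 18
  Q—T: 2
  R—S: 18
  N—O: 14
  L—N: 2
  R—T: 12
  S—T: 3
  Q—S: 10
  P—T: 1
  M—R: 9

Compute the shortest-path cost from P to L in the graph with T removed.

20

A few of the P→L routes:
P→Q→L: 17 + 3 = 20
P→Q→O→N→L: 17 + 16 + 14 + 2 = 49
P→M→S→Q→L: 1 + 19 + 10 + 3 = 33
P→M→S→R→Q→L: 1 + 19 + 18 + 20 + 3 = 61
P→M→R→Q→L: 1 + 9 + 20 + 3 = 33
P→M→R→S→Q→L: 1 + 9 + 18 + 10 + 3 = 41
Shortest: 20.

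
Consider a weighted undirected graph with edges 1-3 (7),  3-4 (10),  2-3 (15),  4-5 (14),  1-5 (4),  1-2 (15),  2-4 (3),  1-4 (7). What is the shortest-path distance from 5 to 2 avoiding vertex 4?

Candidate routes:
5→1→2: 4 + 15 = 19
5→1→3→2: 4 + 7 + 15 = 26
Shortest: 19.

19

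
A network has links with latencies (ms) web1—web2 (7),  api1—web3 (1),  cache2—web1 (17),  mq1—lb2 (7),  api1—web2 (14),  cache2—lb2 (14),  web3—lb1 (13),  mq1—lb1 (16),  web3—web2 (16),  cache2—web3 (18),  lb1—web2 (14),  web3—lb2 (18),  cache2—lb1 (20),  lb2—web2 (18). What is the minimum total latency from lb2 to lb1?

A few of the lb2→lb1 routes:
lb2 → mq1 → lb1: 7 + 16 = 23
lb2 → cache2 → lb1: 14 + 20 = 34
lb2 → web3 → lb1: 18 + 13 = 31
lb2 → cache2 → web3 → lb1: 14 + 18 + 13 = 45
lb2 → web2 → lb1: 18 + 14 = 32
Best route has total 23 ms.

23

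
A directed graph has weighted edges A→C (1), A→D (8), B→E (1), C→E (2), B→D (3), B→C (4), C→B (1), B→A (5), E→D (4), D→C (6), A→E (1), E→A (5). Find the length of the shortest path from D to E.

8

Paths from D to E:
D-C-B-E: 6 + 1 + 1 = 8
D-C-E: 6 + 2 = 8
D-C-B-A-E: 6 + 1 + 5 + 1 = 13
Shortest: 8.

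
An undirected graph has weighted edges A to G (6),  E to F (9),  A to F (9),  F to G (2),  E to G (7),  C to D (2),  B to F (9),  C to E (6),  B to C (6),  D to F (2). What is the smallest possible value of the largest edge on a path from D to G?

A few of the D→G routes:
D → C → B → F → G: max(2, 6, 9, 2) = 9
D → C → E → G: max(2, 6, 7) = 7
D → C → B → F → A → G: max(2, 6, 9, 9, 6) = 9
D → C → B → F → E → G: max(2, 6, 9, 9, 7) = 9
D → C → E → F → G: max(2, 6, 9, 2) = 9
D → F → G: max(2, 2) = 2
The minimum achievable maximum is 2.

2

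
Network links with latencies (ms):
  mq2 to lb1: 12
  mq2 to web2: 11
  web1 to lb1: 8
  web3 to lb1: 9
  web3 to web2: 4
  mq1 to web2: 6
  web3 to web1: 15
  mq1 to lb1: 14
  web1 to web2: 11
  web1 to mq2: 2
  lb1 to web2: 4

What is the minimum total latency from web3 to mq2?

15

Some routes from web3 to mq2:
web3-web2-mq2: 4 + 11 = 15
web3-web1-mq2: 15 + 2 = 17
web3-web2-web1-mq2: 4 + 11 + 2 = 17
web3-web2-lb1-web1-mq2: 4 + 4 + 8 + 2 = 18
Shortest: 15 ms.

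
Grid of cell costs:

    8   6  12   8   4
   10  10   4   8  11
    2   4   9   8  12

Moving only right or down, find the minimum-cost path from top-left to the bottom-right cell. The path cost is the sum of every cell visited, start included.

53

One optimal route is (0,0) → (1,0) → (2,0) → (2,1) → (2,2) → (2,3) → (2,4).
Its cost is 8 + 10 + 2 + 4 + 9 + 8 + 12 = 53.
(Top row then right column would cost 61.)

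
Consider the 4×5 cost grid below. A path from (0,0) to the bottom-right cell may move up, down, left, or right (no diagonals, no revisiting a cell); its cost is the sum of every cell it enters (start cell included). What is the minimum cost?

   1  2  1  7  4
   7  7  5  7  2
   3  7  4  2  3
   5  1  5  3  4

22

Path r0c0→r0c1→r0c2→r1c2→r2c2→r2c3→r2c4→r3c4: 1 + 2 + 1 + 5 + 4 + 2 + 3 + 4 = 22.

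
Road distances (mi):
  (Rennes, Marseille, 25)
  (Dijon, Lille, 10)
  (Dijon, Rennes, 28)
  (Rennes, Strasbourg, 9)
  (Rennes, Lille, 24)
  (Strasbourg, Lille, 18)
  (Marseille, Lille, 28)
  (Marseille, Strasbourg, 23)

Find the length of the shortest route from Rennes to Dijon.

28

Checking several routes:
Rennes→Marseille→Lille→Dijon: 25 + 28 + 10 = 63
Rennes→Strasbourg→Lille→Dijon: 9 + 18 + 10 = 37
Rennes→Lille→Dijon: 24 + 10 = 34
Rennes→Strasbourg→Marseille→Lille→Dijon: 9 + 23 + 28 + 10 = 70
Rennes→Dijon: 28
Shortest: 28 mi.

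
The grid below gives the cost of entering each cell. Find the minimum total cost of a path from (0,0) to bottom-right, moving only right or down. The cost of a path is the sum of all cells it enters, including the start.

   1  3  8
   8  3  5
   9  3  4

Best path: (0,0) -> (0,1) -> (1,1) -> (2,1) -> (2,2)
Cost: 1 + 3 + 3 + 3 + 4 = 14
For comparison, the top-then-right route costs 21.

14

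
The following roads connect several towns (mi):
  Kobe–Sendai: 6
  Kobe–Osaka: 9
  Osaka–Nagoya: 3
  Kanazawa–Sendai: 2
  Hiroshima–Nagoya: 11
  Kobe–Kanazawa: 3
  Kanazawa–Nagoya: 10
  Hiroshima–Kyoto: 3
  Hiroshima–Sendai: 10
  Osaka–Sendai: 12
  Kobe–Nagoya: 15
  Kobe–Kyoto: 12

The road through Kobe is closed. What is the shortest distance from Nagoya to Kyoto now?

Routes from Nagoya to Kyoto avoiding Kobe:
Nagoya - Osaka - Sendai - Hiroshima - Kyoto: 3 + 12 + 10 + 3 = 28
Nagoya - Kanazawa - Sendai - Hiroshima - Kyoto: 10 + 2 + 10 + 3 = 25
Nagoya - Hiroshima - Kyoto: 11 + 3 = 14
Best route has total 14 mi.

14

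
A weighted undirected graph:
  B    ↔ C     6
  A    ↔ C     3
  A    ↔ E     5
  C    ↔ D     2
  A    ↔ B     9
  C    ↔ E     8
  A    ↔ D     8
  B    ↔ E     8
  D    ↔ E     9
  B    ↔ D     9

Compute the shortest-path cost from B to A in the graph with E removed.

Paths from B to A avoiding E:
B - D - A: 9 + 8 = 17
B - C - A: 6 + 3 = 9
B - A: 9
B - D - C - A: 9 + 2 + 3 = 14
B - C - D - A: 6 + 2 + 8 = 16
Best route has total 9.

9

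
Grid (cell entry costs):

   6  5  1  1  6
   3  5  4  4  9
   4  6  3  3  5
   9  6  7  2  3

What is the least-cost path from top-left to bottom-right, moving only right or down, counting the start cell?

Cheapest: (0,0) → (0,1) → (0,2) → (0,3) → (1,3) → (2,3) → (3,3) → (3,4)
  6 + 5 + 1 + 1 + 4 + 3 + 2 + 3 = 25
For comparison, the top-then-right route costs 36.

25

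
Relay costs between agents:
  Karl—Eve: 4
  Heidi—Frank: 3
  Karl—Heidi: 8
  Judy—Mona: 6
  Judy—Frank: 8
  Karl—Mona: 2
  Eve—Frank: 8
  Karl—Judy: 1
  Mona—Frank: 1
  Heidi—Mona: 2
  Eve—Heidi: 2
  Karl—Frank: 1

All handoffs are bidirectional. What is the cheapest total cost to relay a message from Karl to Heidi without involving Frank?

Paths from Karl to Heidi avoiding Frank:
Karl - Mona - Heidi: 2 + 2 = 4
Karl - Judy - Mona - Heidi: 1 + 6 + 2 = 9
Karl - Eve - Heidi: 4 + 2 = 6
Karl - Heidi: 8
Shortest: 4.

4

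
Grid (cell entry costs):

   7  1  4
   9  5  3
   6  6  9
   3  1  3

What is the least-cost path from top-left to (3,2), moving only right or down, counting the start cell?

Cheapest: (0,0) → (0,1) → (1,1) → (2,1) → (3,1) → (3,2)
  7 + 1 + 5 + 6 + 1 + 3 = 23

23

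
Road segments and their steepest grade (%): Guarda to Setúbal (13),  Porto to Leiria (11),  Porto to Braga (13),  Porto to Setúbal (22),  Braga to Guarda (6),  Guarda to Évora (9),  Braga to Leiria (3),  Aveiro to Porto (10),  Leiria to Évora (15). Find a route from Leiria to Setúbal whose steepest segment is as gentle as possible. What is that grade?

13

Comparing a few candidate routes:
Leiria -> Porto -> Braga -> Guarda -> Setúbal: max(11, 13, 6, 13) = 13
Leiria -> Évora -> Guarda -> Setúbal: max(15, 9, 13) = 15
Leiria -> Braga -> Guarda -> Setúbal: max(3, 6, 13) = 13
Leiria -> Évora -> Guarda -> Braga -> Porto -> Setúbal: max(15, 9, 6, 13, 22) = 22
Smallest bottleneck: 13%.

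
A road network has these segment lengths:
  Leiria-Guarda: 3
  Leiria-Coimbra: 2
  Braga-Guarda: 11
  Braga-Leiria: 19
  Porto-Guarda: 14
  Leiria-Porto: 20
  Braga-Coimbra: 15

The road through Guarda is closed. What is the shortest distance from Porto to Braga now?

Routes from Porto to Braga avoiding Guarda:
Porto→Leiria→Coimbra→Braga: 20 + 2 + 15 = 37
Porto→Leiria→Braga: 20 + 19 = 39
Best route has total 37.

37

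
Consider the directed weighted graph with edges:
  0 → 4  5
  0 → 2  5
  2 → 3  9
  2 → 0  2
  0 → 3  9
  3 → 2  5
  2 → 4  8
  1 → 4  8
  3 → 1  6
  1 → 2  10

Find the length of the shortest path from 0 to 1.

15

Routes from 0 to 1:
0 -> 2 -> 3 -> 1: 5 + 9 + 6 = 20
0 -> 3 -> 1: 9 + 6 = 15
Shortest: 15.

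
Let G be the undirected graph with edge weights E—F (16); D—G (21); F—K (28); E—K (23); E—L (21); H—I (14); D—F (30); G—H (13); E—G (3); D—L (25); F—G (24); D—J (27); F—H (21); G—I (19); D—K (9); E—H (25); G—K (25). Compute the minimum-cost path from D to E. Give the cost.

24

Comparing a few candidate routes:
D -> G -> E: 21 + 3 = 24
D -> F -> E: 30 + 16 = 46
D -> L -> E: 25 + 21 = 46
D -> K -> G -> E: 9 + 25 + 3 = 37
D -> K -> E: 9 + 23 = 32
Best route has total 24.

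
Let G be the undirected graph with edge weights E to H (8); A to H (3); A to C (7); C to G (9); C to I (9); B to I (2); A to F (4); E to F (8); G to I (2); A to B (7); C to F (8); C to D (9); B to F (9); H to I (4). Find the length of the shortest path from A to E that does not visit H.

Checking several routes:
A-B-I-G-C-F-E: 7 + 2 + 2 + 9 + 8 + 8 = 36
A-F-E: 4 + 8 = 12
A-C-I-B-F-E: 7 + 9 + 2 + 9 + 8 = 35
A-C-F-E: 7 + 8 + 8 = 23
A-B-I-C-F-E: 7 + 2 + 9 + 8 + 8 = 34
A-B-F-E: 7 + 9 + 8 = 24
The minimum is 12.

12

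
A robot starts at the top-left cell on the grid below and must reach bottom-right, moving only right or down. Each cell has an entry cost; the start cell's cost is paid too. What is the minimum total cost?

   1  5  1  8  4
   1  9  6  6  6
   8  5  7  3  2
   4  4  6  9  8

32

One optimal route is (0,0) → (0,1) → (0,2) → (1,2) → (1,3) → (2,3) → (2,4) → (3,4).
Its cost is 1 + 5 + 1 + 6 + 6 + 3 + 2 + 8 = 32.
(Top row then right column would cost 35.)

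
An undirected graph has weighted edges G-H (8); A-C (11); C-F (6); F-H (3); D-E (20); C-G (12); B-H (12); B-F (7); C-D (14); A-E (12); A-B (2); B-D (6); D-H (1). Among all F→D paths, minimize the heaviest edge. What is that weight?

Checking several routes:
F - H - D: max(3, 1) = 3
F - C - A - B - D: max(6, 11, 2, 6) = 11
F - B - D: max(7, 6) = 7
Smallest bottleneck: 3.

3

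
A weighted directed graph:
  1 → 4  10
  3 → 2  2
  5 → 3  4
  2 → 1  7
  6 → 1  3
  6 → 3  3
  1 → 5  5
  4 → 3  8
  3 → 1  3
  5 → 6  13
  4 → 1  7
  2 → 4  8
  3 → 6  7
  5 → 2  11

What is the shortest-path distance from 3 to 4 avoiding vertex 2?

Paths from 3 to 4 avoiding 2:
3 -> 6 -> 1 -> 4: 7 + 3 + 10 = 20
3 -> 1 -> 4: 3 + 10 = 13
Shortest: 13.

13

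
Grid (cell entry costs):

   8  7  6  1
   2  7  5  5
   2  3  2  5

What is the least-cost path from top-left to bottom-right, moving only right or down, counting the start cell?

22

Best path: r0c0→r1c0→r2c0→r2c1→r2c2→r2c3
Cost: 8 + 2 + 2 + 3 + 2 + 5 = 22
For comparison, the top-then-right route costs 32.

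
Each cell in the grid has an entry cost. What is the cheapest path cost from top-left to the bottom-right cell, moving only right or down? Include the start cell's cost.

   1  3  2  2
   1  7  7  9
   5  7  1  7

Best path: r0c0→r0c1→r0c2→r1c2→r2c2→r2c3
Cost: 1 + 3 + 2 + 7 + 1 + 7 = 21
(Top row then right column would cost 24.)

21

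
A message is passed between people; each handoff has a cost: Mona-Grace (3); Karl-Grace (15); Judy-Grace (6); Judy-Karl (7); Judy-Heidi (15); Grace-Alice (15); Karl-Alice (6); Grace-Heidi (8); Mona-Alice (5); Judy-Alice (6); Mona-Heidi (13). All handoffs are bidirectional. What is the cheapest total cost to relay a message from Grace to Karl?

13

Comparing a few candidate routes:
Grace→Karl: 15
Grace→Mona→Alice→Karl: 3 + 5 + 6 = 14
Grace→Judy→Karl: 6 + 7 = 13
Best route has total 13.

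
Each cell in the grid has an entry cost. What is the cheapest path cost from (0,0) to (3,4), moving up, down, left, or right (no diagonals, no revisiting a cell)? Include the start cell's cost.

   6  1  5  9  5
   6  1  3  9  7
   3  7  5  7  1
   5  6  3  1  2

One optimal route is (0,0) (0,1) (1,1) (1,2) (2,2) (3,2) (3,3) (3,4).
Its cost is 6 + 1 + 1 + 3 + 5 + 3 + 1 + 2 = 22.

22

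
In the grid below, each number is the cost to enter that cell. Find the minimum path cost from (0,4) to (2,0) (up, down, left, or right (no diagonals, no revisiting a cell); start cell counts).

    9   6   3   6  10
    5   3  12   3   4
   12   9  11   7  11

Path r0c4 → r0c3 → r0c2 → r0c1 → r1c1 → r1c0 → r2c0: 10 + 6 + 3 + 6 + 3 + 5 + 12 = 45.

45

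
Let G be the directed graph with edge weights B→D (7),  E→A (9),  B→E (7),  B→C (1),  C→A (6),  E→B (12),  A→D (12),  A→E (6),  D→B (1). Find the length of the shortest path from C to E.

Candidate routes:
C - A - D - B - E: 6 + 12 + 1 + 7 = 26
C - A - E: 6 + 6 = 12
The minimum is 12.

12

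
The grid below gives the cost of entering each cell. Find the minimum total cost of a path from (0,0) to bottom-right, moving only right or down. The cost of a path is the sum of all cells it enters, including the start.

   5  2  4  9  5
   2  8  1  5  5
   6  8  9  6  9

Path r0c0 -> r0c1 -> r0c2 -> r1c2 -> r1c3 -> r1c4 -> r2c4: 5 + 2 + 4 + 1 + 5 + 5 + 9 = 31.
For comparison, the top-then-right route costs 39.

31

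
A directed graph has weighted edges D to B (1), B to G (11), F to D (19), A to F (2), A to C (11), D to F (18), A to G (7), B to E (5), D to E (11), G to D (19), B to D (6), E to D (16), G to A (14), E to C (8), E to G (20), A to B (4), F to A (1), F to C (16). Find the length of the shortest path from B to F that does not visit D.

Paths from B to F avoiding D:
B-E-G-A-F: 5 + 20 + 14 + 2 = 41
B-G-A-F: 11 + 14 + 2 = 27
Shortest: 27.

27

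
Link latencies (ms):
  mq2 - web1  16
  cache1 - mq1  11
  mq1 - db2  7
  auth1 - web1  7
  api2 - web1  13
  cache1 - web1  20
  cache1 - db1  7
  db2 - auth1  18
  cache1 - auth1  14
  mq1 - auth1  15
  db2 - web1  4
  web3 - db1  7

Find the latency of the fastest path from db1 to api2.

40

Comparing a few candidate routes:
db1 -> cache1 -> mq1 -> db2 -> web1 -> api2: 7 + 11 + 7 + 4 + 13 = 42
db1 -> cache1 -> web1 -> api2: 7 + 20 + 13 = 40
db1 -> cache1 -> auth1 -> web1 -> api2: 7 + 14 + 7 + 13 = 41
Shortest: 40 ms.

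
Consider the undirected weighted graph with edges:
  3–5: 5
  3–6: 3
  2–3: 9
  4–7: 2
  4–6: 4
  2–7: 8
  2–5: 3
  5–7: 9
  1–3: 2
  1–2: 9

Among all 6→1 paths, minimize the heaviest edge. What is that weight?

3

Checking several routes:
6 → 3 → 1: max(3, 2) = 3
6 → 4 → 7 → 2 → 5 → 3 → 1: max(4, 2, 8, 3, 5, 2) = 8
6 → 4 → 7 → 2 → 3 → 1: max(4, 2, 8, 9, 2) = 9
6 → 4 → 7 → 2 → 1: max(4, 2, 8, 9) = 9
6 → 4 → 7 → 5 → 2 → 1: max(4, 2, 9, 3, 9) = 9
Smallest bottleneck: 3.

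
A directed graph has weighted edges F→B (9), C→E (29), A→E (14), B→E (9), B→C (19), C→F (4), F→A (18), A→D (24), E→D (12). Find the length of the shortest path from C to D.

34

Candidate routes:
C - F - A - E - D: 4 + 18 + 14 + 12 = 48
C - E - D: 29 + 12 = 41
C - F - B - E - D: 4 + 9 + 9 + 12 = 34
C - F - A - D: 4 + 18 + 24 = 46
Best route has total 34.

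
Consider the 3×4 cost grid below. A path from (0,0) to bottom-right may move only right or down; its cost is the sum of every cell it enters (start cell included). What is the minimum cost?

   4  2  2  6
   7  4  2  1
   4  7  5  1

Path (0,0) → (0,1) → (0,2) → (1,2) → (1,3) → (2,3): 4 + 2 + 2 + 2 + 1 + 1 = 12.
(Top row then right column would cost 16.)

12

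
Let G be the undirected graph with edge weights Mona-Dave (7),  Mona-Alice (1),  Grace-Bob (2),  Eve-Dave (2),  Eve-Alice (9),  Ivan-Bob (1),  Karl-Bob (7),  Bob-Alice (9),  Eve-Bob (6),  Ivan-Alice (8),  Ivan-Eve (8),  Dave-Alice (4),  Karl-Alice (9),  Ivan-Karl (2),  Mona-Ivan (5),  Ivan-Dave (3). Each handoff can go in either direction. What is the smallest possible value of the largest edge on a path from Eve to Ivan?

A few of the Eve→Ivan routes:
Eve-Dave-Alice-Mona-Ivan: max(2, 4, 1, 5) = 5
Eve-Bob-Ivan: max(6, 1) = 6
Eve-Dave-Mona-Ivan: max(2, 7, 5) = 7
Eve-Dave-Ivan: max(2, 3) = 3
Best route has worst link 3.

3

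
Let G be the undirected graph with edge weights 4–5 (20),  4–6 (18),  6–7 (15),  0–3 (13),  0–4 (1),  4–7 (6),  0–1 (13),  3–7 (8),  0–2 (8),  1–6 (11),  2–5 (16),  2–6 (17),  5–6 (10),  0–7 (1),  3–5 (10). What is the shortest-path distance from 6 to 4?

Some routes from 6 to 4:
6 - 7 - 0 - 4: 15 + 1 + 1 = 17
6 - 4: 18
6 - 7 - 4: 15 + 6 = 21
Shortest: 17.

17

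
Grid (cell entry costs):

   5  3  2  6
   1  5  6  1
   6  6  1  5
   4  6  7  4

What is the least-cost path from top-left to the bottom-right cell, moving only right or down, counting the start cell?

26

Take r0c0 → r0c1 → r0c2 → r0c3 → r1c3 → r2c3 → r3c3 for a total of 5 + 3 + 2 + 6 + 1 + 5 + 4 = 26.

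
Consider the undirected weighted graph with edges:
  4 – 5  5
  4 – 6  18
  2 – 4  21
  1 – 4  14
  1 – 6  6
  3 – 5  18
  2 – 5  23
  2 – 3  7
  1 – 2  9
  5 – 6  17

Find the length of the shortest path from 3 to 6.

Some routes from 3 to 6:
3→2→4→6: 7 + 21 + 18 = 46
3→5→4→6: 18 + 5 + 18 = 41
3→5→4→1→6: 18 + 5 + 14 + 6 = 43
3→5→6: 18 + 17 = 35
3→2→1→6: 7 + 9 + 6 = 22
The minimum is 22.

22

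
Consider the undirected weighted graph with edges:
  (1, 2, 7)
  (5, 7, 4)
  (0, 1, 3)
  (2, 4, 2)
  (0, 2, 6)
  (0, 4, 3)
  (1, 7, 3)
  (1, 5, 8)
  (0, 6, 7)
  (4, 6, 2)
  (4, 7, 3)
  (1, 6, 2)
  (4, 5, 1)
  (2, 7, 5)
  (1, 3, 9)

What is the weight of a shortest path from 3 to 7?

12

Comparing a few candidate routes:
3-1-0-4-5-7: 9 + 3 + 3 + 1 + 4 = 20
3-1-6-4-5-7: 9 + 2 + 2 + 1 + 4 = 18
3-1-0-4-7: 9 + 3 + 3 + 3 = 18
3-1-6-4-7: 9 + 2 + 2 + 3 = 16
3-1-6-4-2-7: 9 + 2 + 2 + 2 + 5 = 20
3-1-7: 9 + 3 = 12
Best route has total 12.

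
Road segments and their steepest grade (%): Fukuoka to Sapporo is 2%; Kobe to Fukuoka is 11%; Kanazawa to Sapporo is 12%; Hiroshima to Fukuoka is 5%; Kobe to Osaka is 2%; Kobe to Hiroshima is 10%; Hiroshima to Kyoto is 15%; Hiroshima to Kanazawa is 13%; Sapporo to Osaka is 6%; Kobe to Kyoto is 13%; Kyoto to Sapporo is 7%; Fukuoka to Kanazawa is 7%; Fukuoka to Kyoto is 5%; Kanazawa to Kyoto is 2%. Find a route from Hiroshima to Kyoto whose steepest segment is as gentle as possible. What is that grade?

A few of the Hiroshima→Kyoto routes:
Hiroshima - Fukuoka - Sapporo - Kyoto: max(5, 2, 7) = 7
Hiroshima - Kobe - Osaka - Sapporo - Kyoto: max(10, 2, 6, 7) = 10
Hiroshima - Fukuoka - Kanazawa - Kyoto: max(5, 7, 2) = 7
Hiroshima - Fukuoka - Kyoto: max(5, 5) = 5
The minimum achievable maximum is 5%.

5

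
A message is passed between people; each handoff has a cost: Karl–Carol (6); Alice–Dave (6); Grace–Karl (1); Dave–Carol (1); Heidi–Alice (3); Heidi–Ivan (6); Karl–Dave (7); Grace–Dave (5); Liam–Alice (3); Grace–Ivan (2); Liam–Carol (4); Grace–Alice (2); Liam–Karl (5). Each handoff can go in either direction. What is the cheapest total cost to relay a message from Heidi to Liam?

6

A few of the Heidi→Liam routes:
Heidi - Alice - Liam: 3 + 3 = 6
Heidi - Ivan - Grace - Alice - Liam: 6 + 2 + 2 + 3 = 13
Heidi - Alice - Grace - Karl - Liam: 3 + 2 + 1 + 5 = 11
Heidi - Alice - Dave - Carol - Liam: 3 + 6 + 1 + 4 = 14
Shortest: 6.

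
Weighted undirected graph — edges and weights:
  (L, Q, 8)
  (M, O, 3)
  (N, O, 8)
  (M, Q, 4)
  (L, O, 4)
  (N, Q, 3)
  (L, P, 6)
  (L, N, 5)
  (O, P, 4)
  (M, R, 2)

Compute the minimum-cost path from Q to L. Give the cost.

Some routes from Q to L:
Q -> N -> L: 3 + 5 = 8
Q -> M -> O -> L: 4 + 3 + 4 = 11
Q -> N -> O -> L: 3 + 8 + 4 = 15
Q -> L: 8
Best route has total 8.

8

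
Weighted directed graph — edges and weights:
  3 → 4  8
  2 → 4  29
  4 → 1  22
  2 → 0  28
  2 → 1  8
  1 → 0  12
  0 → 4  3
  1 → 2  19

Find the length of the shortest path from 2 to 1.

8

Routes from 2 to 1:
2→4→1: 29 + 22 = 51
2→0→4→1: 28 + 3 + 22 = 53
2→1: 8
The minimum is 8.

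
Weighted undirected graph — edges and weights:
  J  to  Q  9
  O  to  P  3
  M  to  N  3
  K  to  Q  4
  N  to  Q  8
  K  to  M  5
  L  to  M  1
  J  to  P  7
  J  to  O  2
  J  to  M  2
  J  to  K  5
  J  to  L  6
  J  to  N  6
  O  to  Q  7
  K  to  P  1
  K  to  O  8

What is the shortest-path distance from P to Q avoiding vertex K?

10

A few of the P→Q routes:
P - J - O - Q: 7 + 2 + 7 = 16
P - J - Q: 7 + 9 = 16
P - O - Q: 3 + 7 = 10
P - O - J - Q: 3 + 2 + 9 = 14
Best route has total 10.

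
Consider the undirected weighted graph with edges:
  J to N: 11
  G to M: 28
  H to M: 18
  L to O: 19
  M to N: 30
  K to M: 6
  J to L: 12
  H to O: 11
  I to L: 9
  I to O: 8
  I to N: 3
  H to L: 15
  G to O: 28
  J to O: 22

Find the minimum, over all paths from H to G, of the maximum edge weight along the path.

Checking several routes:
H→L→I→N→J→O→G: max(15, 9, 3, 11, 22, 28) = 28
H→L→O→G: max(15, 19, 28) = 28
H→L→I→O→G: max(15, 9, 8, 28) = 28
H→M→G: max(18, 28) = 28
Smallest bottleneck: 28.

28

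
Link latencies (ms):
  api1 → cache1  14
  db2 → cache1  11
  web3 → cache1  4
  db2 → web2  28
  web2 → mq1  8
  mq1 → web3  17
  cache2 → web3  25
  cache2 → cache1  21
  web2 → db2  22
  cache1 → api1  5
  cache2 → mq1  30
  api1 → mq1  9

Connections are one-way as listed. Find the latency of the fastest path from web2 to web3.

25

Candidate routes:
web2 -> mq1 -> web3: 8 + 17 = 25
web2 -> db2 -> cache1 -> api1 -> mq1 -> web3: 22 + 11 + 5 + 9 + 17 = 64
Best route has total 25 ms.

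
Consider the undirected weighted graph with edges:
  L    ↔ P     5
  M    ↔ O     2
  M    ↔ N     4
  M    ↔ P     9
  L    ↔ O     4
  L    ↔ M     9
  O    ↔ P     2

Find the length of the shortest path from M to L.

6

Paths from M to L:
M-O-P-L: 2 + 2 + 5 = 9
M-P-L: 9 + 5 = 14
M-P-O-L: 9 + 2 + 4 = 15
M-O-L: 2 + 4 = 6
M-L: 9
The minimum is 6.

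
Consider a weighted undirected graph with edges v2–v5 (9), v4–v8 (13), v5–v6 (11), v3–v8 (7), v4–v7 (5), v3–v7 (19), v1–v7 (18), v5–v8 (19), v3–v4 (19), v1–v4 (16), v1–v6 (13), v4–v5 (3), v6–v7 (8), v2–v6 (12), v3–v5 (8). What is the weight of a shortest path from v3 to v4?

Comparing a few candidate routes:
v3-v7-v4: 19 + 5 = 24
v3-v8-v4: 7 + 13 = 20
v3-v8-v5-v4: 7 + 19 + 3 = 29
v3-v5-v4: 8 + 3 = 11
v3-v4: 19
The minimum is 11.

11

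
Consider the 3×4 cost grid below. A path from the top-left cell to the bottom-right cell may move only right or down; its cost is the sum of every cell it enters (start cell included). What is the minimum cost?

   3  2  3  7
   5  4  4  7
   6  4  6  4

Path [0,0]→[0,1]→[0,2]→[1,2]→[2,2]→[2,3]: 3 + 2 + 3 + 4 + 6 + 4 = 22.

22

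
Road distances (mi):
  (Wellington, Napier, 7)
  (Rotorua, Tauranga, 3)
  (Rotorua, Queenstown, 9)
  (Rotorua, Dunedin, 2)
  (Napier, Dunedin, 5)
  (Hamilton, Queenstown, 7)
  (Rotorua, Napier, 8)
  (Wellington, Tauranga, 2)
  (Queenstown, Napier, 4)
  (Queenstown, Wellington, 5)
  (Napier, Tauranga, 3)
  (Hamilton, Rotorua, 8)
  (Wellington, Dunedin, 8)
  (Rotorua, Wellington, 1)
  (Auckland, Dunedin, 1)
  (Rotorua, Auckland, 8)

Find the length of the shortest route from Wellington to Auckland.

Some routes from Wellington to Auckland:
Wellington→Rotorua→Auckland: 1 + 8 = 9
Wellington→Tauranga→Rotorua→Dunedin→Auckland: 2 + 3 + 2 + 1 = 8
Wellington→Tauranga→Napier→Dunedin→Auckland: 2 + 3 + 5 + 1 = 11
Wellington→Dunedin→Auckland: 8 + 1 = 9
Wellington→Rotorua→Dunedin→Auckland: 1 + 2 + 1 = 4
The minimum is 4 mi.

4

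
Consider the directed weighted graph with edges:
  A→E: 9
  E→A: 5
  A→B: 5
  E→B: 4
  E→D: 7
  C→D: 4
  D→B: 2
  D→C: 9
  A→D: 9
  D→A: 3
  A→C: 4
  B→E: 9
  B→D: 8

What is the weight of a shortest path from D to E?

11

Routes from D to E:
D - A - B - E: 3 + 5 + 9 = 17
D - A - E: 3 + 9 = 12
D - B - E: 2 + 9 = 11
Best route has total 11.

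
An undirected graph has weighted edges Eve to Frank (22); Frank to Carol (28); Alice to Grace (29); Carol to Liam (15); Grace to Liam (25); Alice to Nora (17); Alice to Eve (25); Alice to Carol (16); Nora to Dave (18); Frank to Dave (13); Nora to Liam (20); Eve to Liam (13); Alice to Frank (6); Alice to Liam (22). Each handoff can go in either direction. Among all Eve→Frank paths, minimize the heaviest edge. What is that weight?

A few of the Eve→Frank routes:
Eve - Liam - Carol - Alice - Nora - Dave - Frank: max(13, 15, 16, 17, 18, 13) = 18
Eve - Liam - Carol - Alice - Frank: max(13, 15, 16, 6) = 16
Eve - Liam - Nora - Alice - Frank: max(13, 20, 17, 6) = 20
Eve - Liam - Alice - Nora - Dave - Frank: max(13, 22, 17, 18, 13) = 22
Eve - Liam - Alice - Frank: max(13, 22, 6) = 22
Eve - Liam - Nora - Dave - Frank: max(13, 20, 18, 13) = 20
The minimum achievable maximum is 16.

16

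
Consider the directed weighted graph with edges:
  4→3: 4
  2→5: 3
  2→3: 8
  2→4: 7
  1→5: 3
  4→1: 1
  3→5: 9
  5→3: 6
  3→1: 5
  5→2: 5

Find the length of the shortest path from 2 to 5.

Some routes from 2 to 5:
2→5: 3
2→4→1→5: 7 + 1 + 3 = 11
2→3→5: 8 + 9 = 17
2→3→1→5: 8 + 5 + 3 = 16
Best route has total 3.

3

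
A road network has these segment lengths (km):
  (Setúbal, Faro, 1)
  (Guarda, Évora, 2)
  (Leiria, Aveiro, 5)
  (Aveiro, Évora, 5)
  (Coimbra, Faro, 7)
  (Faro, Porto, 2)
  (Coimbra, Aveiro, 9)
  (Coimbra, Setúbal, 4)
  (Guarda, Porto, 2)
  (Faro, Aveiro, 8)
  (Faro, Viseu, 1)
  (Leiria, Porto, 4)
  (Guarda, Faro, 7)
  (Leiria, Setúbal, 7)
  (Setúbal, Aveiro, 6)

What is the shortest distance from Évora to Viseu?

7

A few of the Évora→Viseu routes:
Évora → Guarda → Faro → Viseu: 2 + 7 + 1 = 10
Évora → Aveiro → Faro → Viseu: 5 + 8 + 1 = 14
Évora → Guarda → Porto → Faro → Viseu: 2 + 2 + 2 + 1 = 7
Évora → Aveiro → Setúbal → Faro → Viseu: 5 + 6 + 1 + 1 = 13
The minimum is 7 km.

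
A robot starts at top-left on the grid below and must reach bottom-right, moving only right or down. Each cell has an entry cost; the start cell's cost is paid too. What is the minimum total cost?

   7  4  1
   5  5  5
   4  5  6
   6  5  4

Path (0,0)→(0,1)→(0,2)→(1,2)→(2,2)→(3,2): 7 + 4 + 1 + 5 + 6 + 4 = 27.

27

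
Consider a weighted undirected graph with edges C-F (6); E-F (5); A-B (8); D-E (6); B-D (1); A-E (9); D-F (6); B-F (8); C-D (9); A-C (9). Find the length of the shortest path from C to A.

9

Some routes from C to A:
C - F - B - A: 6 + 8 + 8 = 22
C - F - D - B - A: 6 + 6 + 1 + 8 = 21
C - D - B - A: 9 + 1 + 8 = 18
C - D - E - A: 9 + 6 + 9 = 24
C - F - E - A: 6 + 5 + 9 = 20
C - A: 9
Best route has total 9.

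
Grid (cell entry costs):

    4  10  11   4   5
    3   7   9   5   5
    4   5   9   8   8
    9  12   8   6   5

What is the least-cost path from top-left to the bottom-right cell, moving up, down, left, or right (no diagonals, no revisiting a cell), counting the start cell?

44

Path r0c0→r1c0→r2c0→r2c1→r2c2→r2c3→r3c3→r3c4: 4 + 3 + 4 + 5 + 9 + 8 + 6 + 5 = 44.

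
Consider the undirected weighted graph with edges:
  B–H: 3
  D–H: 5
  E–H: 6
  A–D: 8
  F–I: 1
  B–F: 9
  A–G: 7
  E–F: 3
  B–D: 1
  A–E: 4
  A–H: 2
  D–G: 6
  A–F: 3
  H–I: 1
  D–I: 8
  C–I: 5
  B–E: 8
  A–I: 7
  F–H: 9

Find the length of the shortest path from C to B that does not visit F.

A few of the C→B routes:
C-I-H-B: 5 + 1 + 3 = 9
C-I-A-H-B: 5 + 7 + 2 + 3 = 17
C-I-D-B: 5 + 8 + 1 = 14
C-I-H-A-D-B: 5 + 1 + 2 + 8 + 1 = 17
C-I-H-D-B: 5 + 1 + 5 + 1 = 12
Best route has total 9.

9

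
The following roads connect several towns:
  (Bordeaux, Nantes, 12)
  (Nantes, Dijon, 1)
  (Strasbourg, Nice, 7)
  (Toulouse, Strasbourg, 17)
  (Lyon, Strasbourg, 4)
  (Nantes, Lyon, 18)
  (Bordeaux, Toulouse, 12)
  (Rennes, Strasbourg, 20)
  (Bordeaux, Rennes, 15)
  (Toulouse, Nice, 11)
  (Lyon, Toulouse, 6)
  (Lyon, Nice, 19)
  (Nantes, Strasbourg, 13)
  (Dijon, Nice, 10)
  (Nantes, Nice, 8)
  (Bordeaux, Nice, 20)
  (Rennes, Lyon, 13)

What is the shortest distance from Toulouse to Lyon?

Some routes from Toulouse to Lyon:
Toulouse - Nice - Strasbourg - Lyon: 11 + 7 + 4 = 22
Toulouse - Lyon: 6
Toulouse - Strasbourg - Lyon: 17 + 4 = 21
Best route has total 6.

6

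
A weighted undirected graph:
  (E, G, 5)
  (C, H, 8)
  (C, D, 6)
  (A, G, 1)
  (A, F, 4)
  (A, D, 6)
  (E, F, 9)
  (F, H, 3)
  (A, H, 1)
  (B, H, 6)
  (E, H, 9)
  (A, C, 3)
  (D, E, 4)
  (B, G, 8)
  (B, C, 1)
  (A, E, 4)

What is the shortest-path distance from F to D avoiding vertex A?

Comparing a few candidate routes:
F → H → B → G → E → D: 3 + 6 + 8 + 5 + 4 = 26
F → E → D: 9 + 4 = 13
F → H → C → D: 3 + 8 + 6 = 17
F → H → B → C → D: 3 + 6 + 1 + 6 = 16
F → H → E → D: 3 + 9 + 4 = 16
Shortest: 13.

13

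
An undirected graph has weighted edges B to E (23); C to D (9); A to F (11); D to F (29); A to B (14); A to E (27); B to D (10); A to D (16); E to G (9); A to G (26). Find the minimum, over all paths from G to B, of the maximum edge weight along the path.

23

Comparing a few candidate routes:
G-A-B: max(26, 14) = 26
G-E-B: max(9, 23) = 23
G-A-D-B: max(26, 16, 10) = 26
Smallest bottleneck: 23.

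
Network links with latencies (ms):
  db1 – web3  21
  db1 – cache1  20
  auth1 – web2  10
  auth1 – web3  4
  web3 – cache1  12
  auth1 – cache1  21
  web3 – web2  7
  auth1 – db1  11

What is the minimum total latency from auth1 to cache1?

Some routes from auth1 to cache1:
auth1 - cache1: 21
auth1 - web3 - cache1: 4 + 12 = 16
auth1 - db1 - cache1: 11 + 20 = 31
auth1 - web2 - web3 - cache1: 10 + 7 + 12 = 29
The minimum is 16 ms.

16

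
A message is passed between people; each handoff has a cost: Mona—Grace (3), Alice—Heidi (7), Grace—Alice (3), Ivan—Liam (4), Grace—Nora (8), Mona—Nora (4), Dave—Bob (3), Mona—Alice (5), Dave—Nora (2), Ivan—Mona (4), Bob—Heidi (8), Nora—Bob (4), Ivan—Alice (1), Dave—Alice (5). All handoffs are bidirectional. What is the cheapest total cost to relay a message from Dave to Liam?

10

Checking several routes:
Dave → Nora → Grace → Alice → Ivan → Liam: 2 + 8 + 3 + 1 + 4 = 18
Dave → Alice → Mona → Ivan → Liam: 5 + 5 + 4 + 4 = 18
Dave → Alice → Ivan → Liam: 5 + 1 + 4 = 10
Dave → Nora → Mona → Grace → Alice → Ivan → Liam: 2 + 4 + 3 + 3 + 1 + 4 = 17
Dave → Nora → Mona → Alice → Ivan → Liam: 2 + 4 + 5 + 1 + 4 = 16
Dave → Nora → Mona → Ivan → Liam: 2 + 4 + 4 + 4 = 14
Shortest: 10.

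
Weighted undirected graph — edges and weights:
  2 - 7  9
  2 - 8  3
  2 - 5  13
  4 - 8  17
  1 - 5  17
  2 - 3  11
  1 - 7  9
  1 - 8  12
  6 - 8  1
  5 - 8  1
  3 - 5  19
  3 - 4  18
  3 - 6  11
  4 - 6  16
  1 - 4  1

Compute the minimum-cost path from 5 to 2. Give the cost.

4

Some routes from 5 to 2:
5-3-2: 19 + 11 = 30
5-8-2: 1 + 3 = 4
5-8-6-3-2: 1 + 1 + 11 + 11 = 24
5-2: 13
5-8-1-7-2: 1 + 12 + 9 + 9 = 31
The minimum is 4.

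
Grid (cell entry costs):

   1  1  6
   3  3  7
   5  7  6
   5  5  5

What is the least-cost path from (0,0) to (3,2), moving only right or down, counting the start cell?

22

Best path: r0c0 r0c1 r1c1 r2c1 r3c1 r3c2
Cost: 1 + 1 + 3 + 7 + 5 + 5 = 22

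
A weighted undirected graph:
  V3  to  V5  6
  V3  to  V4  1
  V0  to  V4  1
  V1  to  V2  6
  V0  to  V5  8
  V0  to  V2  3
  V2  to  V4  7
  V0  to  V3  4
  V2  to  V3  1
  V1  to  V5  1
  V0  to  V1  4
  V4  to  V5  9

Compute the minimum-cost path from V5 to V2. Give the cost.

Some routes from V5 to V2:
V5→V1→V0→V3→V2: 1 + 4 + 4 + 1 = 10
V5→V3→V2: 6 + 1 = 7
V5→V1→V2: 1 + 6 = 7
V5→V1→V0→V2: 1 + 4 + 3 = 8
V5→V1→V0→V4→V3→V2: 1 + 4 + 1 + 1 + 1 = 8
The minimum is 7.

7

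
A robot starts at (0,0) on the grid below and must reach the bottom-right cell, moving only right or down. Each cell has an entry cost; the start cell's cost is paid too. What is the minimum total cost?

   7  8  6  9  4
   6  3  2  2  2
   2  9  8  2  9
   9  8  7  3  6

Path [0,0] → [1,0] → [1,1] → [1,2] → [1,3] → [2,3] → [3,3] → [3,4]: 7 + 6 + 3 + 2 + 2 + 2 + 3 + 6 = 31.

31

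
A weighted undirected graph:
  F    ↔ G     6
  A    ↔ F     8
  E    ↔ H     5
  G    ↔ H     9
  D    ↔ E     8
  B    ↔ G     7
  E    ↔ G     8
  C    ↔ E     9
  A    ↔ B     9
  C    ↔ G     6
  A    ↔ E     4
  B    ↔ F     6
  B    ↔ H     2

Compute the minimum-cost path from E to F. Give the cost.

12

A few of the E→F routes:
E - A - B - F: 4 + 9 + 6 = 19
E - G - F: 8 + 6 = 14
E - H - B - G - F: 5 + 2 + 7 + 6 = 20
E - H - B - F: 5 + 2 + 6 = 13
E - A - F: 4 + 8 = 12
Best route has total 12.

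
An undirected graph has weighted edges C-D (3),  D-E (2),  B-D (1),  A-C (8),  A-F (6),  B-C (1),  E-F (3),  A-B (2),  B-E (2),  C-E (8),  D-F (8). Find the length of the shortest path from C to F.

A few of the C→F routes:
C -> B -> A -> F: 1 + 2 + 6 = 9
C -> D -> B -> E -> F: 3 + 1 + 2 + 3 = 9
C -> B -> D -> E -> F: 1 + 1 + 2 + 3 = 7
C -> B -> E -> F: 1 + 2 + 3 = 6
C -> D -> E -> F: 3 + 2 + 3 = 8
The minimum is 6.

6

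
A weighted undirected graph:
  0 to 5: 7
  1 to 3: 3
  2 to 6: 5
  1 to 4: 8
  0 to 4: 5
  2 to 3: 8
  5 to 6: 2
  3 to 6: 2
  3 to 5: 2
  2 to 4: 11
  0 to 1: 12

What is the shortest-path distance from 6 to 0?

Comparing a few candidate routes:
6→3→1→0: 2 + 3 + 12 = 17
6→5→0: 2 + 7 = 9
6→3→5→0: 2 + 2 + 7 = 11
Best route has total 9.

9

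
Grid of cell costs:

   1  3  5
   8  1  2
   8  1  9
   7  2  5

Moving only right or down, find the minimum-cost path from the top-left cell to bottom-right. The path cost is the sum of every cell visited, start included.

Take r0c0 → r0c1 → r1c1 → r2c1 → r3c1 → r3c2 for a total of 1 + 3 + 1 + 1 + 2 + 5 = 13.

13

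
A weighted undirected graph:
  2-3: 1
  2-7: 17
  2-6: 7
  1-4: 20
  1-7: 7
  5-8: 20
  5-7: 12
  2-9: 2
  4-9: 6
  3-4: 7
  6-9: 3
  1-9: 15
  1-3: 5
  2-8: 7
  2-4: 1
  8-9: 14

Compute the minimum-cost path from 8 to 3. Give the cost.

Checking several routes:
8 -> 2 -> 3: 7 + 1 = 8
8 -> 2 -> 9 -> 4 -> 3: 7 + 2 + 6 + 7 = 22
8 -> 9 -> 2 -> 4 -> 3: 14 + 2 + 1 + 7 = 24
8 -> 9 -> 4 -> 2 -> 3: 14 + 6 + 1 + 1 = 22
8 -> 9 -> 2 -> 3: 14 + 2 + 1 = 17
8 -> 2 -> 4 -> 3: 7 + 1 + 7 = 15
Shortest: 8.

8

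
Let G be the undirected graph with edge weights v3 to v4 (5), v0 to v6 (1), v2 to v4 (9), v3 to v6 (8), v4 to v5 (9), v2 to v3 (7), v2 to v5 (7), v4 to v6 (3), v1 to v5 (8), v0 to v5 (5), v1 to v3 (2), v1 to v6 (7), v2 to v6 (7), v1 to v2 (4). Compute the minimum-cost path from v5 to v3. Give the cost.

10

Comparing a few candidate routes:
v5 -> v0 -> v6 -> v3: 5 + 1 + 8 = 14
v5 -> v1 -> v3: 8 + 2 = 10
v5 -> v4 -> v3: 9 + 5 = 14
v5 -> v2 -> v3: 7 + 7 = 14
v5 -> v0 -> v6 -> v4 -> v3: 5 + 1 + 3 + 5 = 14
v5 -> v2 -> v1 -> v3: 7 + 4 + 2 = 13
Shortest: 10.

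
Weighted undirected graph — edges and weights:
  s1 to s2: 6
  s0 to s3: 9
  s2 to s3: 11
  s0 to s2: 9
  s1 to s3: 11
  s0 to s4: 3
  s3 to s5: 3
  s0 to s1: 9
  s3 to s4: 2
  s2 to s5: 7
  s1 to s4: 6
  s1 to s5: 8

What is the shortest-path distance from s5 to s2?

Some routes from s5 to s2:
s5 → s3 → s2: 3 + 11 = 14
s5 → s1 → s2: 8 + 6 = 14
s5 → s2: 7
Shortest: 7.

7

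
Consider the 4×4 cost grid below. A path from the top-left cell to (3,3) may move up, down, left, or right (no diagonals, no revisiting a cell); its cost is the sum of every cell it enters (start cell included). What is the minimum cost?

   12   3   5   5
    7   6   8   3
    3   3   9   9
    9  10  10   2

39

Path [0,0] -> [0,1] -> [0,2] -> [0,3] -> [1,3] -> [2,3] -> [3,3]: 12 + 3 + 5 + 5 + 3 + 9 + 2 = 39.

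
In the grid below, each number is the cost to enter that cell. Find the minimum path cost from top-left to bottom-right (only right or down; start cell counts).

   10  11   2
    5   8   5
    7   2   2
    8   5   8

34

Take r0c0 r1c0 r2c0 r2c1 r2c2 r3c2 for a total of 10 + 5 + 7 + 2 + 2 + 8 = 34.
For comparison, the top-then-right route costs 38.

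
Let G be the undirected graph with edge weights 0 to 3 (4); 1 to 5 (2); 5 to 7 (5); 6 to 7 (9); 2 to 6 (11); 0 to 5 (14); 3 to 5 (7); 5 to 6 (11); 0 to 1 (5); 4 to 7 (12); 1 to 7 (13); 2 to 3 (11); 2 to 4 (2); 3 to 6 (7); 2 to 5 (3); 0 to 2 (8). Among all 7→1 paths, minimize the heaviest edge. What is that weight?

5

A few of the 7→1 routes:
7 → 5 → 1: max(5, 2) = 5
7 → 5 → 2 → 0 → 1: max(5, 3, 8, 5) = 8
7 → 6 → 3 → 0 → 2 → 5 → 1: max(9, 7, 4, 8, 3, 2) = 9
7 → 5 → 3 → 0 → 1: max(5, 7, 4, 5) = 7
Smallest bottleneck: 5.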